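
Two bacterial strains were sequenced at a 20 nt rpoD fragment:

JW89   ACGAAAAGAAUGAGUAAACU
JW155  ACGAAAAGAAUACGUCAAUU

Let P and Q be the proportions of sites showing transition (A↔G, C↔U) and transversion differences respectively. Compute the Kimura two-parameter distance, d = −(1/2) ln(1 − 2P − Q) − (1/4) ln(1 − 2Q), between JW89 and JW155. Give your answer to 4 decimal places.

Differing sites — 12:G/A (Ti); 13:A/C (Tv); 16:A/C (Tv); 19:C/U (Ti).
Of the 4 differences, 2 transitions and 2 transversions over 20 sites: P = 2/20 = 0.100000, Q = 2/20 = 0.100000.
d = −0.5·ln(0.700000) − 0.25·ln(0.800000) = −0.5·(-0.356675) − 0.25·(-0.223144) = 0.2341.

0.2341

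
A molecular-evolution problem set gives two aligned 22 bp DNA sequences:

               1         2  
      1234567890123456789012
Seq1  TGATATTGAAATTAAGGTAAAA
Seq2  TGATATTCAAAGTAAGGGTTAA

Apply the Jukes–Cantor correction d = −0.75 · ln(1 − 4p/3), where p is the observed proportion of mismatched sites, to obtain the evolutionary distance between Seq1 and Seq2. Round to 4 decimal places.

0.2708

The sequences differ at positions 8 (G/C), 12 (T/G), 18 (T/G), 19 (A/T), 20 (A/T).
p = 5/22 = 0.227273.
d = −0.75 · ln(1 − (4/3)·0.227273) = −0.75 · ln(0.696969) = −0.75 · (-0.361014) = 0.2708.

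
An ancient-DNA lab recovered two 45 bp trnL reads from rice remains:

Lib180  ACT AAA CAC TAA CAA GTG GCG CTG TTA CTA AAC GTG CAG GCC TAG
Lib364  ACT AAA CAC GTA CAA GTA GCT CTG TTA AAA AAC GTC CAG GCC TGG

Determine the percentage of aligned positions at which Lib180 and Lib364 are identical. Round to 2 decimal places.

Mismatches occur at site 10 (T/G), site 11 (A/T), site 18 (G/A), site 21 (G/T), site 28 (C/A), site 29 (T/A), site 36 (G/C), site 44 (A/G).
37 of the 45 sites match, so the percent identity is 37/45 × 100 = 82.22%.

82.22%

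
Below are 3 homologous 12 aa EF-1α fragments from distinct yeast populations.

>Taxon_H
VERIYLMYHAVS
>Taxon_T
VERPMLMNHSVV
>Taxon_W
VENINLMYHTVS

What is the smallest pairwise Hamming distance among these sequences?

3

Pairwise Hamming distances:
  Taxon_H vs Taxon_T: 5
  Taxon_H vs Taxon_W: 3
  Taxon_T vs Taxon_W: 6
The smallest is 3, between Taxon_H and Taxon_W.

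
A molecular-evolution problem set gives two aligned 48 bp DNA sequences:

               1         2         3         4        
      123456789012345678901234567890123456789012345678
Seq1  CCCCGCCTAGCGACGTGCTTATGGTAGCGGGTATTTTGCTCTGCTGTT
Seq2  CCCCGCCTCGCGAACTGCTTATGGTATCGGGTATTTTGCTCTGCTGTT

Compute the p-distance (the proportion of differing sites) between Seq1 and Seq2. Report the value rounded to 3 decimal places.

0.083

Mismatches occur at site 9 (A/C), site 14 (C/A), site 15 (G/C), site 27 (G/T).
There are 4 differences over 48 sites, so p = 4/48 = 0.083.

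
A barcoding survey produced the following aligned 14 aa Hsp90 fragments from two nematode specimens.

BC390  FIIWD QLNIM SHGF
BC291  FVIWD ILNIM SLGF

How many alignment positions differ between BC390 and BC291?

3

Mismatches occur at site 2 (I/V), site 6 (Q/I), site 12 (H/L).
That gives 3 mismatches out of 14 aligned sites, so the Hamming distance is 3.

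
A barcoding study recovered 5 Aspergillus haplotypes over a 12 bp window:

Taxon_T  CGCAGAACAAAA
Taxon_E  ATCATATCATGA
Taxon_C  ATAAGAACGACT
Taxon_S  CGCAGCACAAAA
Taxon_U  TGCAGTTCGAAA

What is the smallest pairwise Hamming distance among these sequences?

Pairwise Hamming distances:
  Taxon_T vs Taxon_E: 6
  Taxon_T vs Taxon_C: 6
  Taxon_T vs Taxon_S: 1
  Taxon_T vs Taxon_U: 4
  Taxon_E vs Taxon_C: 7
  Taxon_E vs Taxon_S: 7
  Taxon_E vs Taxon_U: 7
  Taxon_C vs Taxon_S: 7
  Taxon_C vs Taxon_U: 7
  Taxon_S vs Taxon_U: 4
The smallest is 1, between Taxon_T and Taxon_S.

1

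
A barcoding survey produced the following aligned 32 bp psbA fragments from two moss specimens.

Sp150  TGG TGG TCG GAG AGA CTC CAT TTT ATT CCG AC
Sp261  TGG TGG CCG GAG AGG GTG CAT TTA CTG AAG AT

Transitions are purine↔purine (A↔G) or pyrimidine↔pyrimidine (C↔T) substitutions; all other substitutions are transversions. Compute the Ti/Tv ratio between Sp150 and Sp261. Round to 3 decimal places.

Mismatches occur at site 7 (T→C, transition), site 15 (A→G, transition), site 16 (C→G, transversion), site 18 (C→G, transversion), site 24 (T→A, transversion), site 25 (A→C, transversion), site 27 (T→G, transversion), site 28 (C→A, transversion), site 29 (C→A, transversion), site 32 (C→T, transition).
Of the 10 differences, 3 transitions and 7 transversions, so Ti/Tv = 3/7 = 0.429.

0.429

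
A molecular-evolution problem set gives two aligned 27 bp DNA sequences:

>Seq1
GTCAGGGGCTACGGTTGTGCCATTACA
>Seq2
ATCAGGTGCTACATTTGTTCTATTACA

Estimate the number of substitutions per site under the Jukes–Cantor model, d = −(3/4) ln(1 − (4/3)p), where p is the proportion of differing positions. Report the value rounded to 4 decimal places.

Differing sites — 1:G/A; 7:G/T; 13:G/A; 14:G/T; 19:G/T; 21:C/T.
p = 6/27 = 0.222222.
d = −0.75 · ln(1 − (4/3)·0.222222) = −0.75 · ln(0.703704) = −0.75 · (-0.351397) = 0.2635.

0.2635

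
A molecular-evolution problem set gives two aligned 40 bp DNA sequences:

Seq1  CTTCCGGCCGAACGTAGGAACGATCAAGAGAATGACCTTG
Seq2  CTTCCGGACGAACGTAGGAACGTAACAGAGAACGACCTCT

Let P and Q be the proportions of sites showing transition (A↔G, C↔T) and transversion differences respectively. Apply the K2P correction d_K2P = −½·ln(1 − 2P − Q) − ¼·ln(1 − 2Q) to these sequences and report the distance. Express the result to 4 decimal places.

0.2330

Differing sites — 8:C/A (Tv); 23:A/T (Tv); 24:T/A (Tv); 25:C/A (Tv); 26:A/C (Tv); 33:T/C (Ti); 39:T/C (Ti); 40:G/T (Tv).
Of the 8 differences, 2 transitions and 6 transversions over 40 sites: P = 2/40 = 0.050000, Q = 6/40 = 0.150000.
d = −0.5·ln(0.750000) − 0.25·ln(0.700000) = −0.5·(-0.287682) − 0.25·(-0.356675) = 0.2330.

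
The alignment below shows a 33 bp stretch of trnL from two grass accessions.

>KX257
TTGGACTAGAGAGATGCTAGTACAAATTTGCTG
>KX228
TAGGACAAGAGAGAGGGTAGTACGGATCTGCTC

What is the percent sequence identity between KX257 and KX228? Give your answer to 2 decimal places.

Mismatches occur at site 2 (T→A), site 7 (T→A), site 15 (T→G), site 17 (C→G), site 24 (A→G), site 25 (A→G), site 28 (T→C), site 33 (G→C).
25 of the 33 sites match, so the percent identity is 25/33 × 100 = 75.76%.

75.76%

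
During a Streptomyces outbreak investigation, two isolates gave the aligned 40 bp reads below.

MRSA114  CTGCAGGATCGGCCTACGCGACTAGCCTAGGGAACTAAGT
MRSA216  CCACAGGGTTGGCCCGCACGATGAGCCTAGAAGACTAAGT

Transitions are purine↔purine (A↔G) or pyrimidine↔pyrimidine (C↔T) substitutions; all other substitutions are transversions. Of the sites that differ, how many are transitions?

11

The sequences differ at positions 2 (T/C, transition), 3 (G/A, transition), 8 (A/G, transition), 10 (C/T, transition), 15 (T/C, transition), 16 (A/G, transition), 18 (G/A, transition), 22 (C/T, transition), 23 (T/G, transversion), 31 (G/A, transition), 32 (G/A, transition), 33 (A/G, transition).
Of the 12 differences, 11 transitions and 1 transversion, so the answer is 11.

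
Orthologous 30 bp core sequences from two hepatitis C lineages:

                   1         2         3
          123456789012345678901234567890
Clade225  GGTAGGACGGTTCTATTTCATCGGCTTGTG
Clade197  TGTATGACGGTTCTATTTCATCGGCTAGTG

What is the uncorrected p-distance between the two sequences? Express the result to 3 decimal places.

Differing sites — 1:G/T; 5:G/T; 27:T/A.
There are 3 differences over 30 sites, so p = 3/30 = 0.100.

0.100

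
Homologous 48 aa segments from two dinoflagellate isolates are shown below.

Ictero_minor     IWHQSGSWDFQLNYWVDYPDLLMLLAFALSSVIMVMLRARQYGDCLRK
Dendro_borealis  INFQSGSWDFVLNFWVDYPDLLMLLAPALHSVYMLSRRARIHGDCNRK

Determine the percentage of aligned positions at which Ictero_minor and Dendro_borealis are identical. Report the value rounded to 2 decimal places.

Mismatches occur at site 2 (W↔N), site 3 (H↔F), site 11 (Q↔V), site 14 (Y↔F), site 27 (F↔P), site 30 (S↔H), site 33 (I↔Y), site 35 (V↔L), site 36 (M↔S), site 37 (L↔R), site 41 (Q↔I), site 42 (Y↔H), site 46 (L↔N).
35 of the 48 sites match, so the percent identity is 35/48 × 100 = 72.92%.

72.92%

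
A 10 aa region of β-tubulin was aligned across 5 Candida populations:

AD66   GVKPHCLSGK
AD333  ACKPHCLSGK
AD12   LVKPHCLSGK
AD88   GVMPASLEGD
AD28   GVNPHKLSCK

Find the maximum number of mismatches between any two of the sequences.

7

Pairwise Hamming distances:
  AD66 vs AD333: 2
  AD66 vs AD12: 1
  AD66 vs AD88: 5
  AD66 vs AD28: 3
  AD333 vs AD12: 2
  AD333 vs AD88: 7
  AD333 vs AD28: 5
  AD12 vs AD88: 6
  AD12 vs AD28: 4
  AD88 vs AD28: 6
The largest is 7, between AD333 and AD88.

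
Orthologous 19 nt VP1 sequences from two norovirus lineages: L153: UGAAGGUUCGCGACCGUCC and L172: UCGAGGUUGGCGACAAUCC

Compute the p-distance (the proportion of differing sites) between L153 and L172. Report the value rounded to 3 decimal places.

Differing sites — 2:G/C; 3:A/G; 9:C/G; 15:C/A; 16:G/A.
There are 5 differences over 19 sites, so p = 5/19 = 0.263.

0.263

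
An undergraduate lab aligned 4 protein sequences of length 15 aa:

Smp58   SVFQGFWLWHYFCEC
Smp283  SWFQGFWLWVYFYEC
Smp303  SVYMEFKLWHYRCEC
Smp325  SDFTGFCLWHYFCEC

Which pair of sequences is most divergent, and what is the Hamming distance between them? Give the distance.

8

Pairwise Hamming distances:
  Smp58 vs Smp283: 3
  Smp58 vs Smp303: 5
  Smp58 vs Smp325: 3
  Smp283 vs Smp303: 8
  Smp283 vs Smp325: 5
  Smp303 vs Smp325: 6
The largest is 8, between Smp283 and Smp303.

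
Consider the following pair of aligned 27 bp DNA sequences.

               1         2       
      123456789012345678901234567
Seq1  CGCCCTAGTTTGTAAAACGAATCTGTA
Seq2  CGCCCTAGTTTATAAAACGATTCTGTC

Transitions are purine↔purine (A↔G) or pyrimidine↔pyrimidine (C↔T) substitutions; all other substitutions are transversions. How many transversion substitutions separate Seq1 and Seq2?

2

Mismatches occur at site 12 (G/A, transition), site 21 (A/T, transversion), site 27 (A/C, transversion).
Of the 3 differences, 1 transition and 2 transversions, so the answer is 2.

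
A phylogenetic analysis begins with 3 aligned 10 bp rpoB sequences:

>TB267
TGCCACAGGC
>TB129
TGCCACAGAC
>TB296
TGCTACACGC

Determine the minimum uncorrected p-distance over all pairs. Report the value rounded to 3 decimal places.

0.100

Pairwise Hamming distances:
  TB267 vs TB129: 1
  TB267 vs TB296: 2
  TB129 vs TB296: 3
The smallest is 1 mismatch, between TB267 and TB129; p = 1/10 = 0.100.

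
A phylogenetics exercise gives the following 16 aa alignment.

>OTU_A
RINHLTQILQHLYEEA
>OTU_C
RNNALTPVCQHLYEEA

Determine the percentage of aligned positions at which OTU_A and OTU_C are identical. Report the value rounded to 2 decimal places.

Differing sites — 2:I/N; 4:H/A; 7:Q/P; 8:I/V; 9:L/C.
11 of the 16 sites match, so the percent identity is 11/16 × 100 = 68.75%.

68.75%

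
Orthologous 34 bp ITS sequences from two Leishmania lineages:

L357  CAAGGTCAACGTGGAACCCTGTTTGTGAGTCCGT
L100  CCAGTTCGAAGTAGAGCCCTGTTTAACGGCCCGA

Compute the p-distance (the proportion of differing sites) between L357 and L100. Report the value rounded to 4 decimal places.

Differing sites — 2:A/C; 5:G/T; 8:A/G; 10:C/A; 13:G/A; 16:A/G; 25:G/A; 26:T/A; 27:G/C; 28:A/G; 30:T/C; 34:T/A.
There are 12 differences over 34 sites, so p = 12/34 = 0.3529.

0.3529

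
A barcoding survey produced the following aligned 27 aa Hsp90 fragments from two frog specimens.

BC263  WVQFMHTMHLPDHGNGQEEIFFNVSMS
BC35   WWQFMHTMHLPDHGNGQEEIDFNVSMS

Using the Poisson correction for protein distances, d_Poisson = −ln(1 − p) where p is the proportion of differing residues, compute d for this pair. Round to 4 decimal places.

0.0770

The sequences differ at positions 2 (V/W), 21 (F/D).
p = 2/27 = 0.074074.
d = −ln(1 − 0.074074) = −ln(0.925926) = 0.0770.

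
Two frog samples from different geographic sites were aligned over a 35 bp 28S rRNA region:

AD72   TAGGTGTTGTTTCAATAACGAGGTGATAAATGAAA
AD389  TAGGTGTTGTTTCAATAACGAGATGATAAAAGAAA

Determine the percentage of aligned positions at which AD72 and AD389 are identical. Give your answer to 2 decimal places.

Differing sites — 23:G/A; 31:T/A.
33 of the 35 sites match, so the percent identity is 33/35 × 100 = 94.29%.

94.29%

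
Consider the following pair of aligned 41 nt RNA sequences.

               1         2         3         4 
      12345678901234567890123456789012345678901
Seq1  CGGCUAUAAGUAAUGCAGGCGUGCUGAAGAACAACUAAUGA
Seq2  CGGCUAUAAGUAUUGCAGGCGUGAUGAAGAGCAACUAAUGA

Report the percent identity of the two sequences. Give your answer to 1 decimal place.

92.7%

Mismatches occur at site 13 (A↔U), site 24 (C↔A), site 31 (A↔G).
38 of the 41 sites match, so the percent identity is 38/41 × 100 = 92.7%.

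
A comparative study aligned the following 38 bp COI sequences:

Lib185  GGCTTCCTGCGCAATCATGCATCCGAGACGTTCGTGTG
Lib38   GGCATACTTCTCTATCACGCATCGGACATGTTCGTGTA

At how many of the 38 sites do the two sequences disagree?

10

Differing sites — 4:T/A; 6:C/A; 9:G/T; 11:G/T; 13:A/T; 18:T/C; 24:C/G; 27:G/C; 29:C/T; 38:G/A.
That gives 10 mismatches out of 38 aligned sites, so the Hamming distance is 10.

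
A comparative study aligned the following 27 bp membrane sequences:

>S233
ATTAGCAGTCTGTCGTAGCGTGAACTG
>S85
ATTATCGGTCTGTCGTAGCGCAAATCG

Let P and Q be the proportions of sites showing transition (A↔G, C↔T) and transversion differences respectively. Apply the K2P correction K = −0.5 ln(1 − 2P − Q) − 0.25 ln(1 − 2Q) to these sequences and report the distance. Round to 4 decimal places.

0.2809

The sequences differ at positions 5 (G/T, transversion), 7 (A/G, transition), 21 (T/C, transition), 22 (G/A, transition), 25 (C/T, transition), 26 (T/C, transition).
Of the 6 differences, 5 transitions and 1 transversion over 27 sites: P = 5/27 = 0.185185, Q = 1/27 = 0.037037.
d = −0.5·ln(0.592593) − 0.25·ln(0.925926) = −0.5·(-0.523247) − 0.25·(-0.076961) = 0.2809.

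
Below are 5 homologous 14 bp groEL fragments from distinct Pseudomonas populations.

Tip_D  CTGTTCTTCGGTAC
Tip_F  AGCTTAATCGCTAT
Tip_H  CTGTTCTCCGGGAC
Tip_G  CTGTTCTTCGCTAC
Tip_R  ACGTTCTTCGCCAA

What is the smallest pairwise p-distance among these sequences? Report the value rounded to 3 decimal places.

0.071

Pairwise Hamming distances:
  Tip_D vs Tip_F: 7
  Tip_D vs Tip_H: 2
  Tip_D vs Tip_G: 1
  Tip_D vs Tip_R: 5
  Tip_F vs Tip_H: 9
  Tip_F vs Tip_G: 6
  Tip_F vs Tip_R: 6
  Tip_H vs Tip_G: 3
  Tip_H vs Tip_R: 6
  Tip_G vs Tip_R: 4
The smallest is 1 mismatch, between Tip_D and Tip_G; p = 1/14 = 0.071.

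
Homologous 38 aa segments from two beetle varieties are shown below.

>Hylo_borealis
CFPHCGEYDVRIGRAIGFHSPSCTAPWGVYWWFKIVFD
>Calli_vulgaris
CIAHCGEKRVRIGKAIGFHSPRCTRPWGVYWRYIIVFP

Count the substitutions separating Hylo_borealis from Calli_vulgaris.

The sequences differ at positions 2 (F/I), 3 (P/A), 8 (Y/K), 9 (D/R), 14 (R/K), 22 (S/R), 25 (A/R), 32 (W/R), 33 (F/Y), 34 (K/I), 38 (D/P).
That gives 11 mismatches out of 38 aligned sites, so the Hamming distance is 11.

11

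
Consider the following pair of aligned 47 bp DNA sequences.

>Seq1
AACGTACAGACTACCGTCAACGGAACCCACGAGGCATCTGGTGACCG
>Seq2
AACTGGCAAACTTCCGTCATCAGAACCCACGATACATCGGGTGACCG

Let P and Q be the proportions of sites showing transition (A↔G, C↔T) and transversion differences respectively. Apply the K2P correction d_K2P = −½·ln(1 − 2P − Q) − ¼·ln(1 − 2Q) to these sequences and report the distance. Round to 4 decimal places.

Differing sites — 4:G/T (Tv); 5:T/G (Tv); 6:A/G (Ti); 9:G/A (Ti); 13:A/T (Tv); 20:A/T (Tv); 22:G/A (Ti); 33:G/T (Tv); 34:G/A (Ti); 39:T/G (Tv).
Of the 10 differences, 4 transitions and 6 transversions over 47 sites: P = 4/47 = 0.085106, Q = 6/47 = 0.127660.
d = −0.5·ln(0.702128) − 0.25·ln(0.744680) = −0.5·(-0.353640) − 0.25·(-0.294801) = 0.2505.

0.2505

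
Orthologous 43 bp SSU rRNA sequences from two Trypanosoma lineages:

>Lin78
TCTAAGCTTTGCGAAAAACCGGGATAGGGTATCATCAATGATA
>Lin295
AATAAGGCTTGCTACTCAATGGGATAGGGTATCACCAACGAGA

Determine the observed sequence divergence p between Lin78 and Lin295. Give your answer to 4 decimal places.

0.3023

The sequences differ at positions 1 (T/A), 2 (C/A), 7 (C/G), 8 (T/C), 13 (G/T), 15 (A/C), 16 (A/T), 17 (A/C), 19 (C/A), 20 (C/T), 35 (T/C), 39 (T/C), 42 (T/G).
There are 13 differences over 43 sites, so p = 13/43 = 0.3023.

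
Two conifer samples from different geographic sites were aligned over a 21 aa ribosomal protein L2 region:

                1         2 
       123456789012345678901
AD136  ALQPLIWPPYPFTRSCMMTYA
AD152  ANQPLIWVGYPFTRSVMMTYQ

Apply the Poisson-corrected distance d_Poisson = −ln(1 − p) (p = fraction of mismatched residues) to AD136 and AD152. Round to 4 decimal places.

Mismatches occur at site 2 (L→N), site 8 (P→V), site 9 (P→G), site 16 (C→V), site 21 (A→Q).
p = 5/21 = 0.238095.
d = −ln(1 − 0.238095) = −ln(0.761905) = 0.2719.

0.2719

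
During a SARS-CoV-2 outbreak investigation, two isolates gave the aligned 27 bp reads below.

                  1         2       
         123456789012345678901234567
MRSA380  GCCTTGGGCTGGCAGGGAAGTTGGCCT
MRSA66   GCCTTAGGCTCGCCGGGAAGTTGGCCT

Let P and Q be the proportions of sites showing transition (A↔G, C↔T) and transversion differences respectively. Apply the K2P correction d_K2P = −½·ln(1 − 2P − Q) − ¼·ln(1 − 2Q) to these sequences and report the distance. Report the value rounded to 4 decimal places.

0.1203

Mismatches occur at site 6 (G↔A, transition), site 11 (G↔C, transversion), site 14 (A↔C, transversion).
Of the 3 differences, 1 transition and 2 transversions over 27 sites: P = 1/27 = 0.037037, Q = 2/27 = 0.074074.
d = −0.5·ln(0.851852) − 0.25·ln(0.851852) = −0.5·(-0.160342) − 0.25·(-0.160342) = 0.1203.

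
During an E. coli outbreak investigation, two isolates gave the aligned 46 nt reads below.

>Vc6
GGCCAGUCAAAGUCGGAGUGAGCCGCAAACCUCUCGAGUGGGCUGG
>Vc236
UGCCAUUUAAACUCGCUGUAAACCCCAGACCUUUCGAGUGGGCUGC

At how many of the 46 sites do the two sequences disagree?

12

Mismatches occur at site 1 (G/U), site 6 (G/U), site 8 (C/U), site 12 (G/C), site 16 (G/C), site 17 (A/U), site 20 (G/A), site 22 (G/A), site 25 (G/C), site 28 (A/G), site 33 (C/U), site 46 (G/C).
That gives 12 mismatches out of 46 aligned sites, so the Hamming distance is 12.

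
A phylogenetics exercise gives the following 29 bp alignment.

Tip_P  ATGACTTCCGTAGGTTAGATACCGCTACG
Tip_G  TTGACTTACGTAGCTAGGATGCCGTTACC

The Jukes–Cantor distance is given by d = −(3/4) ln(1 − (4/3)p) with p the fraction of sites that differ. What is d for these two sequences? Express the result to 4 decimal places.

Differing sites — 1:A/T; 8:C/A; 14:G/C; 16:T/A; 17:A/G; 21:A/G; 25:C/T; 29:G/C.
p = 8/29 = 0.275862.
d = −0.75 · ln(1 − (4/3)·0.275862) = −0.75 · ln(0.632184) = −0.75 · (-0.458575) = 0.3439.

0.3439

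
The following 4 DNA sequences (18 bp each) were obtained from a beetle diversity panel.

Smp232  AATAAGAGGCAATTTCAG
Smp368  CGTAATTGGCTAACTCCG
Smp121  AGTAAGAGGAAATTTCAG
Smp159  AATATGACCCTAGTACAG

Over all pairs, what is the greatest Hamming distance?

Pairwise Hamming distances:
  Smp232 vs Smp368: 8
  Smp232 vs Smp121: 2
  Smp232 vs Smp159: 6
  Smp368 vs Smp121: 8
  Smp368 vs Smp159: 11
  Smp121 vs Smp159: 8
The largest is 11, between Smp368 and Smp159.

11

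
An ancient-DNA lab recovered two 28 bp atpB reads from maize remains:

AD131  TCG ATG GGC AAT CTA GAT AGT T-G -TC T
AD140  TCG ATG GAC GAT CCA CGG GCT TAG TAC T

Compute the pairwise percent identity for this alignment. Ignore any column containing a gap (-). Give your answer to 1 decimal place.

65.4%

Excluding the 2 gap columns leaves 26 comparable sites.
The sequences differ at positions 8 (G/A), 10 (A/G), 14 (T/C), 16 (G/C), 17 (A/G), 18 (T/G), 19 (A/G), 20 (G/C), 26 (T/A).
17 of the 26 comparable sites match, so the percent identity is 17/26 × 100 = 65.4%.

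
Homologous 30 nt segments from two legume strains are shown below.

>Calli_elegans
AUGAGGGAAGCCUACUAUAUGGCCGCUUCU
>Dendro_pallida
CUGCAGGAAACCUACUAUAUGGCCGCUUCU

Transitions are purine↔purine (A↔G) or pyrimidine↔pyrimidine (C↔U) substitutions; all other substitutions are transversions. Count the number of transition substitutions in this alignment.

2

Differing sites — 1:A/C (Tv); 4:A/C (Tv); 5:G/A (Ti); 10:G/A (Ti).
Of the 4 differences, 2 transitions and 2 transversions, so the answer is 2.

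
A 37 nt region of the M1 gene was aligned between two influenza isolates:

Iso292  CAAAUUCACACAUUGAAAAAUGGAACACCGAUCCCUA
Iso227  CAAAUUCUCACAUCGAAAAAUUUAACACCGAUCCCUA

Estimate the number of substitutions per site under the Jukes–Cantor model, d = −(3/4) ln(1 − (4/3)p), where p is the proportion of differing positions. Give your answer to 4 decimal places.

0.1167

The sequences differ at positions 8 (A/U), 14 (U/C), 22 (G/U), 23 (G/U).
p = 4/37 = 0.108108.
d = −0.75 · ln(1 − (4/3)·0.108108) = −0.75 · ln(0.855856) = −0.75 · (-0.155653) = 0.1167.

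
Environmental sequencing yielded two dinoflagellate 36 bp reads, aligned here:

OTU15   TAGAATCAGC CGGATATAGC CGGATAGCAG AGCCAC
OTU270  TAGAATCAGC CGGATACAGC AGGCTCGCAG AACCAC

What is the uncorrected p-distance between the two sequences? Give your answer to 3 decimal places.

0.139

Differing sites — 17:T/C; 21:C/A; 24:A/C; 26:A/C; 32:G/A.
There are 5 differences over 36 sites, so p = 5/36 = 0.139.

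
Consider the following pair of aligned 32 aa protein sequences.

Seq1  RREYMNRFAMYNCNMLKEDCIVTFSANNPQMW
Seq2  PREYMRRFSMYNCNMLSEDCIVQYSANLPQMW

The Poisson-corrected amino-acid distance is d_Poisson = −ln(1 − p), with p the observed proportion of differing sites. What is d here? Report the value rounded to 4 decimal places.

0.2469

The sequences differ at positions 1 (R/P), 6 (N/R), 9 (A/S), 17 (K/S), 23 (T/Q), 24 (F/Y), 28 (N/L).
p = 7/32 = 0.218750.
d = −ln(1 − 0.218750) = −ln(0.781250) = 0.2469.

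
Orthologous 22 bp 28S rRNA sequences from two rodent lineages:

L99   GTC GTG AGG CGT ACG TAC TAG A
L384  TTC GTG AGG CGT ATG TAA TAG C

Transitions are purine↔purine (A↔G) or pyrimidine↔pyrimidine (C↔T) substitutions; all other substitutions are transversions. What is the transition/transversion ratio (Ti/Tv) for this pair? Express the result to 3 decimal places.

The sequences differ at positions 1 (G/T, transversion), 14 (C/T, transition), 18 (C/A, transversion), 22 (A/C, transversion).
Of the 4 differences, 1 transition and 3 transversions, so Ti/Tv = 1/3 = 0.333.

0.333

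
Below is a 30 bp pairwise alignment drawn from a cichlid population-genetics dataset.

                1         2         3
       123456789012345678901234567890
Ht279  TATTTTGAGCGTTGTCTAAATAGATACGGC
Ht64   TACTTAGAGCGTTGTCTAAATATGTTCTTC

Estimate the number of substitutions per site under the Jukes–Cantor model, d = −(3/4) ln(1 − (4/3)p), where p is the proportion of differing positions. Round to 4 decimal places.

0.2795

Mismatches occur at site 3 (T→C), site 6 (T→A), site 23 (G→T), site 24 (A→G), site 26 (A→T), site 28 (G→T), site 29 (G→T).
p = 7/30 = 0.233333.
d = −0.75 · ln(1 − (4/3)·0.233333) = −0.75 · ln(0.688889) = −0.75 · (-0.372675) = 0.2795.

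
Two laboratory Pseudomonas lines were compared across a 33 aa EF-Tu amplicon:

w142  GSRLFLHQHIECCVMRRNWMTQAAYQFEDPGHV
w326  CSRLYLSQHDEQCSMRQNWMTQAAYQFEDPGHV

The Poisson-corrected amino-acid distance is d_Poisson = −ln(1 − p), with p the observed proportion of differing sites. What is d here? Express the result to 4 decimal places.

The sequences differ at positions 1 (G/C), 5 (F/Y), 7 (H/S), 10 (I/D), 12 (C/Q), 14 (V/S), 17 (R/Q).
p = 7/33 = 0.212121.
d = −ln(1 − 0.212121) = −ln(0.787879) = 0.2384.

0.2384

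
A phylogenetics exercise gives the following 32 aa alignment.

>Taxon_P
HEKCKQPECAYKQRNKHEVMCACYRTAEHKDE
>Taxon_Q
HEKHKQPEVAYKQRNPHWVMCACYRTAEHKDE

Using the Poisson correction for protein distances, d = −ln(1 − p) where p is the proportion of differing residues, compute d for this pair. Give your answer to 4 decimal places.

Differing sites — 4:C/H; 9:C/V; 16:K/P; 18:E/W.
p = 4/32 = 0.125000.
d = −ln(1 − 0.125000) = −ln(0.875000) = 0.1335.

0.1335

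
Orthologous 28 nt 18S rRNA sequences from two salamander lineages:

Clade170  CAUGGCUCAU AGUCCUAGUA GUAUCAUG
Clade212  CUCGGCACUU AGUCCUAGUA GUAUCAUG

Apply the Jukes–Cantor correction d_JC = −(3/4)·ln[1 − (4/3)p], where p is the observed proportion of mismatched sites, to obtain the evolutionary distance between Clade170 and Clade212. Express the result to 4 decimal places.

0.1585

The sequences differ at positions 2 (A/U), 3 (U/C), 7 (U/A), 9 (A/U).
p = 4/28 = 0.142857.
d = −0.75 · ln(1 − (4/3)·0.142857) = −0.75 · ln(0.809524) = −0.75 · (-0.211309) = 0.1585.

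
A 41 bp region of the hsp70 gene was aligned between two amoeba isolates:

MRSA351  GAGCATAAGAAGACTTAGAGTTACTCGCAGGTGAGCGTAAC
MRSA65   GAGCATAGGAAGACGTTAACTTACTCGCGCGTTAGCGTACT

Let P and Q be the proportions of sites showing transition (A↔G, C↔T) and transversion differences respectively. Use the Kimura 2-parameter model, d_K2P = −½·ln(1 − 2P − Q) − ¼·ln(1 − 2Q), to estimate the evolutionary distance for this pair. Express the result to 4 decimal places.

0.2954

The sequences differ at positions 8 (A/G, transition), 15 (T/G, transversion), 17 (A/T, transversion), 18 (G/A, transition), 20 (G/C, transversion), 29 (A/G, transition), 30 (G/C, transversion), 33 (G/T, transversion), 40 (A/C, transversion), 41 (C/T, transition).
Of the 10 differences, 4 transitions and 6 transversions over 41 sites: P = 4/41 = 0.097561, Q = 6/41 = 0.146341.
d = −0.5·ln(0.658537) − 0.25·ln(0.707318) = −0.5·(-0.417735) − 0.25·(-0.346275) = 0.2954.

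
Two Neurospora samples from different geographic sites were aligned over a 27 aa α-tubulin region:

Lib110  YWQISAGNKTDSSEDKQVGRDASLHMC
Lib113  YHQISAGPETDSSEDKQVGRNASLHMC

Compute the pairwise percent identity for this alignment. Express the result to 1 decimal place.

Mismatches occur at site 2 (W→H), site 8 (N→P), site 9 (K→E), site 21 (D→N).
23 of the 27 sites match, so the percent identity is 23/27 × 100 = 85.2%.

85.2%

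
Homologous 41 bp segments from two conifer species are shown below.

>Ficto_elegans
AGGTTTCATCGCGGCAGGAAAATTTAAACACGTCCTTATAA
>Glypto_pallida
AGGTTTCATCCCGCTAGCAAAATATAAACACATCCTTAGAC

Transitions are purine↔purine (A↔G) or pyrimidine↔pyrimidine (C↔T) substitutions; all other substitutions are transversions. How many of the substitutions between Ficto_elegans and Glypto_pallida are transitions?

2

The sequences differ at positions 11 (G/C, transversion), 14 (G/C, transversion), 15 (C/T, transition), 18 (G/C, transversion), 24 (T/A, transversion), 32 (G/A, transition), 39 (T/G, transversion), 41 (A/C, transversion).
Of the 8 differences, 2 transitions and 6 transversions, so the answer is 2.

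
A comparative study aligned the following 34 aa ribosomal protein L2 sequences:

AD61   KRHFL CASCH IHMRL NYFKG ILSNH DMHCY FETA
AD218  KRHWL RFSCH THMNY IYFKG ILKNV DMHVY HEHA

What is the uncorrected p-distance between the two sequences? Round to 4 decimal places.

Differing sites — 4:F/W; 6:C/R; 7:A/F; 11:I/T; 14:R/N; 15:L/Y; 16:N/I; 23:S/K; 25:H/V; 29:C/V; 31:F/H; 33:T/H.
There are 12 differences over 34 sites, so p = 12/34 = 0.3529.

0.3529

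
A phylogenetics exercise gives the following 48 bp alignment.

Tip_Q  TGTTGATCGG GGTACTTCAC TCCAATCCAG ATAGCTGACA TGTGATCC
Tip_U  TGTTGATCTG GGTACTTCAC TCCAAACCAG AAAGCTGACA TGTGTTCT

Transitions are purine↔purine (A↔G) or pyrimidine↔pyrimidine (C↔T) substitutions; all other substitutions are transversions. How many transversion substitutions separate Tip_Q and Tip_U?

4

The sequences differ at positions 9 (G/T, transversion), 26 (T/A, transversion), 32 (T/A, transversion), 45 (A/T, transversion), 48 (C/T, transition).
Of the 5 differences, 1 transition and 4 transversions, so the answer is 4.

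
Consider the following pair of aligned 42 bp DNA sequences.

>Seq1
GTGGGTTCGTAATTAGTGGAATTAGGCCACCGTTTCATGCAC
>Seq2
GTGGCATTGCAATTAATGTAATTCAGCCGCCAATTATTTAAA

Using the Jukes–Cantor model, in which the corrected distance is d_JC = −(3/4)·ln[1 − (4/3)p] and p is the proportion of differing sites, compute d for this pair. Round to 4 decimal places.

0.5319

The sequences differ at positions 5 (G/C), 6 (T/A), 8 (C/T), 10 (T/C), 16 (G/A), 19 (G/T), 24 (A/C), 25 (G/A), 29 (A/G), 32 (G/A), 33 (T/A), 36 (C/A), 37 (A/T), 39 (G/T), 40 (C/A), 42 (C/A).
p = 16/42 = 0.380952.
d = −0.75 · ln(1 − (4/3)·0.380952) = −0.75 · ln(0.492064) = −0.75 · (-0.709146) = 0.5319.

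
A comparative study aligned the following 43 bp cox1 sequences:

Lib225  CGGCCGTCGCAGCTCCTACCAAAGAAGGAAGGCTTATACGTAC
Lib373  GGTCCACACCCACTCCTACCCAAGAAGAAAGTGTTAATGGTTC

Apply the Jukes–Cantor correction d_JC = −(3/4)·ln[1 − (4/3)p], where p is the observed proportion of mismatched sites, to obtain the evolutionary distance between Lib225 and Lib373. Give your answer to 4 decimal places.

Mismatches occur at site 1 (C→G), site 3 (G→T), site 6 (G→A), site 7 (T→C), site 8 (C→A), site 9 (G→C), site 11 (A→C), site 12 (G→A), site 21 (A→C), site 28 (G→A), site 32 (G→T), site 33 (C→G), site 37 (T→A), site 38 (A→T), site 39 (C→G), site 42 (A→T).
p = 16/43 = 0.372093.
d = −0.75 · ln(1 − (4/3)·0.372093) = −0.75 · ln(0.503876) = −0.75 · (-0.685425) = 0.5141.

0.5141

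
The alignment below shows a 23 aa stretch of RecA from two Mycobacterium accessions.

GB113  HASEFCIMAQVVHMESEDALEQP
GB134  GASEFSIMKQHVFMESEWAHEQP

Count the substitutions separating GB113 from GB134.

7

Mismatches occur at site 1 (H↔G), site 6 (C↔S), site 9 (A↔K), site 11 (V↔H), site 13 (H↔F), site 18 (D↔W), site 20 (L↔H).
That gives 7 mismatches out of 23 aligned sites, so the Hamming distance is 7.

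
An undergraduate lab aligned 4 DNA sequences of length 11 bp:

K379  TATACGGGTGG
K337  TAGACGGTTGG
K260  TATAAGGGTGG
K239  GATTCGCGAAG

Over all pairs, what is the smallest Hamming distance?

Pairwise Hamming distances:
  K379 vs K337: 2
  K379 vs K260: 1
  K379 vs K239: 5
  K337 vs K260: 3
  K337 vs K239: 7
  K260 vs K239: 6
The smallest is 1, between K379 and K260.

1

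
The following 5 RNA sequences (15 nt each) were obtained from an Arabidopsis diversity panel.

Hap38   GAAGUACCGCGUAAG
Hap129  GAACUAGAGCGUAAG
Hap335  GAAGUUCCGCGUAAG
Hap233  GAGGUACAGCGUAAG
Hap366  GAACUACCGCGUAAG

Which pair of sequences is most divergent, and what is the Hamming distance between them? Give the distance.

Pairwise Hamming distances:
  Hap38 vs Hap129: 3
  Hap38 vs Hap335: 1
  Hap38 vs Hap233: 2
  Hap38 vs Hap366: 1
  Hap129 vs Hap335: 4
  Hap129 vs Hap233: 3
  Hap129 vs Hap366: 2
  Hap335 vs Hap233: 3
  Hap335 vs Hap366: 2
  Hap233 vs Hap366: 3
The largest is 4, between Hap129 and Hap335.

4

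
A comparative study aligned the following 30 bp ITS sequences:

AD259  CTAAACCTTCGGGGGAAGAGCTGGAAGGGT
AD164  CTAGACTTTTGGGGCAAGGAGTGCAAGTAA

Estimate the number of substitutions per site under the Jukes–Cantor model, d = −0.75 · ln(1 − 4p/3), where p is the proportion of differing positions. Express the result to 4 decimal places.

Differing sites — 4:A/G; 7:C/T; 10:C/T; 15:G/C; 19:A/G; 20:G/A; 21:C/G; 24:G/C; 28:G/T; 29:G/A; 30:T/A.
p = 11/30 = 0.366667.
d = −0.75 · ln(1 − (4/3)·0.366667) = −0.75 · ln(0.511111) = −0.75 · (-0.671168) = 0.5034.

0.5034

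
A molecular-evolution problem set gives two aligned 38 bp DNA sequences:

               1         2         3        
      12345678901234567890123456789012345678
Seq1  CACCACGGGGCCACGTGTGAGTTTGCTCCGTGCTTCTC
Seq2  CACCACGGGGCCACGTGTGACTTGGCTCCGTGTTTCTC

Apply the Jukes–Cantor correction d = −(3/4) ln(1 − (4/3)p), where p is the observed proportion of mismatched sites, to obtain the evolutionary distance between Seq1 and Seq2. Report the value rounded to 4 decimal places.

Differing sites — 21:G/C; 24:T/G; 33:C/T.
p = 3/38 = 0.078947.
d = −0.75 · ln(1 − (4/3)·0.078947) = −0.75 · ln(0.894737) = −0.75 · (-0.111225) = 0.0834.

0.0834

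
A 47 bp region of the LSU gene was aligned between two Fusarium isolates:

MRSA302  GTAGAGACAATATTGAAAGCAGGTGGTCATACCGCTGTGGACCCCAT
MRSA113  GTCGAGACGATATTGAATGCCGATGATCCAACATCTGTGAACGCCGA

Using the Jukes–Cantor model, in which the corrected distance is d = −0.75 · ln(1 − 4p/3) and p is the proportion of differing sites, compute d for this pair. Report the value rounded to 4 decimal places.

0.3796

Differing sites — 3:A/C; 9:A/G; 18:A/T; 21:A/C; 23:G/A; 26:G/A; 29:A/C; 30:T/A; 33:C/A; 34:G/T; 40:G/A; 43:C/G; 46:A/G; 47:T/A.
p = 14/47 = 0.297872.
d = −0.75 · ln(1 − (4/3)·0.297872) = −0.75 · ln(0.602837) = −0.75 · (-0.506108) = 0.3796.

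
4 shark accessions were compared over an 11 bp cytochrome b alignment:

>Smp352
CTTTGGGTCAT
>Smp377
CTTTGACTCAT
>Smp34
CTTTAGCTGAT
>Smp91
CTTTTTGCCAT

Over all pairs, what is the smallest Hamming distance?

Pairwise Hamming distances:
  Smp352 vs Smp377: 2
  Smp352 vs Smp34: 3
  Smp352 vs Smp91: 3
  Smp377 vs Smp34: 3
  Smp377 vs Smp91: 4
  Smp34 vs Smp91: 5
The smallest is 2, between Smp352 and Smp377.

2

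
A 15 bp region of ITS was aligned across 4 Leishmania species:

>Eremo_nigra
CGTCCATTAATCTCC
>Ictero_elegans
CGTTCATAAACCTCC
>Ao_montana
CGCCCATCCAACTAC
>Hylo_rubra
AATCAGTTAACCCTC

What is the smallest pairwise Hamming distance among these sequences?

Pairwise Hamming distances:
  Eremo_nigra vs Ictero_elegans: 3
  Eremo_nigra vs Ao_montana: 5
  Eremo_nigra vs Hylo_rubra: 7
  Ictero_elegans vs Ao_montana: 6
  Ictero_elegans vs Hylo_rubra: 8
  Ao_montana vs Hylo_rubra: 10
The smallest is 3, between Eremo_nigra and Ictero_elegans.

3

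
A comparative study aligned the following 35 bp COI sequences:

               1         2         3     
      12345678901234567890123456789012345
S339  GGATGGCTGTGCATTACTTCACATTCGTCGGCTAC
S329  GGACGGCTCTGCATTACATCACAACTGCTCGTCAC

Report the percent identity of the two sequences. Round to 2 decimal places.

68.57%

The sequences differ at positions 4 (T/C), 9 (G/C), 18 (T/A), 24 (T/A), 25 (T/C), 26 (C/T), 28 (T/C), 29 (C/T), 30 (G/C), 32 (C/T), 33 (T/C).
24 of the 35 sites match, so the percent identity is 24/35 × 100 = 68.57%.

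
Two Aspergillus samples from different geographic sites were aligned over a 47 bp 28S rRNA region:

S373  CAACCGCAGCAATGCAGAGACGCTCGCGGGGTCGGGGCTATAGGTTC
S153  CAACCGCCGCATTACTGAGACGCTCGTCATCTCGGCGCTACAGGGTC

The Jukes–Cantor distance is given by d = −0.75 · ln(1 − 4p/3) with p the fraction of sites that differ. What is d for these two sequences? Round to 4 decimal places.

0.3121

Differing sites — 8:A/C; 12:A/T; 14:G/A; 16:A/T; 27:C/T; 28:G/C; 29:G/A; 30:G/T; 31:G/C; 36:G/C; 41:T/C; 45:T/G.
p = 12/47 = 0.255319.
d = −0.75 · ln(1 − (4/3)·0.255319) = −0.75 · ln(0.659575) = −0.75 · (-0.416160) = 0.3121.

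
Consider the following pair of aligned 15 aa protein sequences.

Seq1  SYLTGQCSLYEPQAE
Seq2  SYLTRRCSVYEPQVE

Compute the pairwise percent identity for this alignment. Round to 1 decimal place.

73.3%

Mismatches occur at site 5 (G↔R), site 6 (Q↔R), site 9 (L↔V), site 14 (A↔V).
11 of the 15 sites match, so the percent identity is 11/15 × 100 = 73.3%.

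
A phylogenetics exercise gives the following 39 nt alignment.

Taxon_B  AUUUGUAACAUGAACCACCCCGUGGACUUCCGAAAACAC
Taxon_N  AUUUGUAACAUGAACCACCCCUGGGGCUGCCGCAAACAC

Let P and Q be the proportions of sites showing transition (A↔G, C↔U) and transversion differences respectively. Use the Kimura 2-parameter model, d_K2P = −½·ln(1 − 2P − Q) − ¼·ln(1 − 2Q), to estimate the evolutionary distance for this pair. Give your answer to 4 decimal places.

The sequences differ at positions 22 (G/U, transversion), 23 (U/G, transversion), 26 (A/G, transition), 29 (U/G, transversion), 33 (A/C, transversion).
Of the 5 differences, 1 transition and 4 transversions over 39 sites: P = 1/39 = 0.025641, Q = 4/39 = 0.102564.
d = −0.5·ln(0.846154) − 0.25·ln(0.794872) = −0.5·(-0.167054) − 0.25·(-0.229574) = 0.1409.

0.1409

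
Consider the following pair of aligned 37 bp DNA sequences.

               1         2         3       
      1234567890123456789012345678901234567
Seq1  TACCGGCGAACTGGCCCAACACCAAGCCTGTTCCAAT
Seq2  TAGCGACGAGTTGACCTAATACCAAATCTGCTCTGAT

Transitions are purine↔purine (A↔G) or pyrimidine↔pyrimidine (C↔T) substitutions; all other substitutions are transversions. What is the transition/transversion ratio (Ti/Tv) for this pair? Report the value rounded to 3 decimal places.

11.000

Mismatches occur at site 3 (C→G, transversion), site 6 (G→A, transition), site 10 (A→G, transition), site 11 (C→T, transition), site 14 (G→A, transition), site 17 (C→T, transition), site 20 (C→T, transition), site 26 (G→A, transition), site 27 (C→T, transition), site 31 (T→C, transition), site 34 (C→T, transition), site 35 (A→G, transition).
Of the 12 differences, 11 transitions and 1 transversion, so Ti/Tv = 11/1 = 11.000.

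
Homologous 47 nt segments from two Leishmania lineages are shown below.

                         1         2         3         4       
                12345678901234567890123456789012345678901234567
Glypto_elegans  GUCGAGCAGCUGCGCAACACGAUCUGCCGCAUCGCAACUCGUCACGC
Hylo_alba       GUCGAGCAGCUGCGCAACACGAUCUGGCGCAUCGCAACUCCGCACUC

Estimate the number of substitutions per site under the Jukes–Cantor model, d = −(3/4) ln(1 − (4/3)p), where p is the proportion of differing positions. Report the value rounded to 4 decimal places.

Differing sites — 27:C/G; 41:G/C; 42:U/G; 46:G/U.
p = 4/47 = 0.085106.
d = −0.75 · ln(1 − (4/3)·0.085106) = −0.75 · ln(0.886525) = −0.75 · (-0.120446) = 0.0903.

0.0903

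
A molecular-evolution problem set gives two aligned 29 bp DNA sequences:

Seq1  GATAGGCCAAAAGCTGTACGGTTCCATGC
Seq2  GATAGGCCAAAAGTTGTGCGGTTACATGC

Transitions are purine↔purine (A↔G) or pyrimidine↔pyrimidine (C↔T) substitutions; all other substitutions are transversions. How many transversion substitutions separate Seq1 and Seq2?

1

Differing sites — 14:C/T (Ti); 18:A/G (Ti); 24:C/A (Tv).
Of the 3 differences, 2 transitions and 1 transversion, so the answer is 1.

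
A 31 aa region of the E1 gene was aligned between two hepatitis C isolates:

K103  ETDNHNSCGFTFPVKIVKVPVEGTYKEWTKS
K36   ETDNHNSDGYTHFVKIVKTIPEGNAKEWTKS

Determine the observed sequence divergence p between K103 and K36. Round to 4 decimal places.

0.2903

Differing sites — 8:C/D; 10:F/Y; 12:F/H; 13:P/F; 19:V/T; 20:P/I; 21:V/P; 24:T/N; 25:Y/A.
There are 9 differences over 31 sites, so p = 9/31 = 0.2903.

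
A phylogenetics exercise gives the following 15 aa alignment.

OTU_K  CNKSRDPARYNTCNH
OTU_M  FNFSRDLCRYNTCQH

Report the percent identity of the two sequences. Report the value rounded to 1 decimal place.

The sequences differ at positions 1 (C/F), 3 (K/F), 7 (P/L), 8 (A/C), 14 (N/Q).
10 of the 15 sites match, so the percent identity is 10/15 × 100 = 66.7%.

66.7%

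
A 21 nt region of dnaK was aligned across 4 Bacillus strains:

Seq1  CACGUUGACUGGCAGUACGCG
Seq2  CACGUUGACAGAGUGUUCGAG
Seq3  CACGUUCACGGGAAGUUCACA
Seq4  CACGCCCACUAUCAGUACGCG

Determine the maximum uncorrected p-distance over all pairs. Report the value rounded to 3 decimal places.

Pairwise Hamming distances:
  Seq1 vs Seq2: 6
  Seq1 vs Seq3: 6
  Seq1 vs Seq4: 5
  Seq2 vs Seq3: 8
  Seq2 vs Seq4: 10
  Seq3 vs Seq4: 9
The largest is 10 mismatches, between Seq2 and Seq4; p = 10/21 = 0.476.

0.476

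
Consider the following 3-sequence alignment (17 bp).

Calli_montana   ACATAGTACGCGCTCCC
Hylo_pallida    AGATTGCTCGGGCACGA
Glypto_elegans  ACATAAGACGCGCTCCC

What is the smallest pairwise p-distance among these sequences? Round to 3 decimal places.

0.118

Pairwise Hamming distances:
  Calli_montana vs Hylo_pallida: 8
  Calli_montana vs Glypto_elegans: 2
  Hylo_pallida vs Glypto_elegans: 9
The smallest is 2 mismatches, between Calli_montana and Glypto_elegans; p = 2/17 = 0.118.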